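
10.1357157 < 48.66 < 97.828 True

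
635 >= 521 True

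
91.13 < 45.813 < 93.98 False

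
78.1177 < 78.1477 True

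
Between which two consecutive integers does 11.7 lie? 11 and 12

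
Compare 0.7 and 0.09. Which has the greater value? 0.7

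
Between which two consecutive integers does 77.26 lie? 77 and 78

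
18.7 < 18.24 False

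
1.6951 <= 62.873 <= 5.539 False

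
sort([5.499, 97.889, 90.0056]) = [5.499, 90.0056, 97.889]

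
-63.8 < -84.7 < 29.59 False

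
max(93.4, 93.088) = 93.4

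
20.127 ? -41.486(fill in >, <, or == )>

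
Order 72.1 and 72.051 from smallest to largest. 72.051,72.1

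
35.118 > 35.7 False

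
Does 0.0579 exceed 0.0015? Yes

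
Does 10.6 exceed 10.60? No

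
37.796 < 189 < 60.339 False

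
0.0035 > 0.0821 False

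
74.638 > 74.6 True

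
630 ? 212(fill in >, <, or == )>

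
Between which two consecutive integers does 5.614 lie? 5 and 6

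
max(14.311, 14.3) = 14.311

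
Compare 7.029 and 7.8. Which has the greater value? 7.8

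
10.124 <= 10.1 False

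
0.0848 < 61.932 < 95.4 True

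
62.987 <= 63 True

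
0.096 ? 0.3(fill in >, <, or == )<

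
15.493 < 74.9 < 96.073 True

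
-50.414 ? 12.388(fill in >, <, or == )<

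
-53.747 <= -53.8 False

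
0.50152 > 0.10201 True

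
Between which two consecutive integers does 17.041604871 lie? 17 and 18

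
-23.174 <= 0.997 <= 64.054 True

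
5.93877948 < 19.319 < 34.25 True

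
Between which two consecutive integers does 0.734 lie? 0 and 1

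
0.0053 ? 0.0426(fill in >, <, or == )<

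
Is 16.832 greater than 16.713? Yes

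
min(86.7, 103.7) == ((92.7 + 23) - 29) True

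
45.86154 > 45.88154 False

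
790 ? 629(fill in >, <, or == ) >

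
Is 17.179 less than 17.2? Yes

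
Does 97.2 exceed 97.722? No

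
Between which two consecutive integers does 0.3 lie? 0 and 1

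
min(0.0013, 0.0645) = 0.0013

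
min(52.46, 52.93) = 52.46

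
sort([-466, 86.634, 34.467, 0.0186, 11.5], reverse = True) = [86.634, 34.467, 11.5, 0.0186, -466]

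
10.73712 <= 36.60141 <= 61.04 True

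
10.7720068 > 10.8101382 False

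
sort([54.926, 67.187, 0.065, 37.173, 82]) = [0.065, 37.173, 54.926, 67.187, 82]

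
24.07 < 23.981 False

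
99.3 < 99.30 False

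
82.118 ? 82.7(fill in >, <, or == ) <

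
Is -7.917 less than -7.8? Yes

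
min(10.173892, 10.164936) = 10.164936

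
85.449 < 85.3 False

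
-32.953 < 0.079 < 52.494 True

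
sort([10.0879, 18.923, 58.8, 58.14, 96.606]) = [10.0879, 18.923, 58.14, 58.8, 96.606]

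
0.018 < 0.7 True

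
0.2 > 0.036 True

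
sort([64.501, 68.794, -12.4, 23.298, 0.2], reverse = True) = [68.794, 64.501, 23.298, 0.2, -12.4]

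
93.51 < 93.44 False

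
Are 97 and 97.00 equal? Yes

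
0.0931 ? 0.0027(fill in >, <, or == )>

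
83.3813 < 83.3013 False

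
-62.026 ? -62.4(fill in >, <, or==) >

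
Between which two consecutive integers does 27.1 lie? 27 and 28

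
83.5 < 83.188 False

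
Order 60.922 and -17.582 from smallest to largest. -17.582, 60.922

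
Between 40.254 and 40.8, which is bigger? 40.8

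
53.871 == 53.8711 False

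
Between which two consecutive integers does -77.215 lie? -78 and -77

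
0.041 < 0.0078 False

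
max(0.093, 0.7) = 0.7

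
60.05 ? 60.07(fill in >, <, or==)<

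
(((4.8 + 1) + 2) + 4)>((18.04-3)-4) True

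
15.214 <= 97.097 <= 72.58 False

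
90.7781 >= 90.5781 True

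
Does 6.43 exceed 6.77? No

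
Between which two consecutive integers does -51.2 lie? -52 and -51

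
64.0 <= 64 True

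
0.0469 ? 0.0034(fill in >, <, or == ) >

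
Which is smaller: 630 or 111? 111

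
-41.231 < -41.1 True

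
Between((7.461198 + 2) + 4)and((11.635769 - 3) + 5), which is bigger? ((11.635769 - 3) + 5)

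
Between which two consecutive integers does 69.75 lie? 69 and 70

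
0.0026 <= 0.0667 True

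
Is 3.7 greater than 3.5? Yes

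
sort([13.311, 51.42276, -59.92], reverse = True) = [51.42276, 13.311, -59.92]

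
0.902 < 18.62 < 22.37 True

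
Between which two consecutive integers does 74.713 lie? 74 and 75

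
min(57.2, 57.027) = 57.027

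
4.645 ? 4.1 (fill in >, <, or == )>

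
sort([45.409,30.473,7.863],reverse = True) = [45.409,30.473,7.863]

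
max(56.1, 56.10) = 56.10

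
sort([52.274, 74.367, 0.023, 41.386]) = [0.023, 41.386, 52.274, 74.367]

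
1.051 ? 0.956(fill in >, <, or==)>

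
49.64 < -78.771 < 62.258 False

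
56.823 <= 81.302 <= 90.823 True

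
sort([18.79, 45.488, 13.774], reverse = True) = [45.488, 18.79, 13.774]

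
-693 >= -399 False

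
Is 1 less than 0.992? No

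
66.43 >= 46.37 True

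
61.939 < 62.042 True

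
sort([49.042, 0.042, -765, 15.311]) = [-765, 0.042, 15.311, 49.042]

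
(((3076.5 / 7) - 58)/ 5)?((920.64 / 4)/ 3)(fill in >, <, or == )<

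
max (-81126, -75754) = -75754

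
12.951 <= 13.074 True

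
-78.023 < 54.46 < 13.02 False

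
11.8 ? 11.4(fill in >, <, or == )>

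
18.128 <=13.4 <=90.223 False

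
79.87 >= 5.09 True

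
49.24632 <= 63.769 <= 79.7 True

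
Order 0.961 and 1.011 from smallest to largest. 0.961, 1.011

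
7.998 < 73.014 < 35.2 False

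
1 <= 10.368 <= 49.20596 True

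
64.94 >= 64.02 True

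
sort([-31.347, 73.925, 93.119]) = [-31.347, 73.925, 93.119]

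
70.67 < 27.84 False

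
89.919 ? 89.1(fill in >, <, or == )>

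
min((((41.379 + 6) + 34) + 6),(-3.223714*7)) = -22.565998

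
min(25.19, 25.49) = 25.19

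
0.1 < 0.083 False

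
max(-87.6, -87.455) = -87.455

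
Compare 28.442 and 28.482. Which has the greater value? 28.482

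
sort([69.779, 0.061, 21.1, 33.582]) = [0.061, 21.1, 33.582, 69.779]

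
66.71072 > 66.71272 False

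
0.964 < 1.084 True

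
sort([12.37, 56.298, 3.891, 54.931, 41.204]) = [3.891, 12.37, 41.204, 54.931, 56.298]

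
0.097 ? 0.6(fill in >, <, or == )<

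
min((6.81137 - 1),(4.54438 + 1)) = 5.54438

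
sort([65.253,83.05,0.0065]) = [0.0065,65.253,83.05]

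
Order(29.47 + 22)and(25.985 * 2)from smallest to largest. (29.47 + 22), (25.985 * 2)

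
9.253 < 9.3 True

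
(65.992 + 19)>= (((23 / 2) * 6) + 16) False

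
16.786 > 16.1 True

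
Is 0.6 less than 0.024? No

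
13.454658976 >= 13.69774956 False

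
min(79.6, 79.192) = 79.192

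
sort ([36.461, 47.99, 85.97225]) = [36.461, 47.99, 85.97225]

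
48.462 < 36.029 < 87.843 False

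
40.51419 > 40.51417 True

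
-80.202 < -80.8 False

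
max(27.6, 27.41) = 27.6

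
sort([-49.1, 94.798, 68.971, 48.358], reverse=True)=[94.798, 68.971, 48.358, -49.1]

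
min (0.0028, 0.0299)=0.0028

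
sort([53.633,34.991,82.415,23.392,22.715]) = [22.715,23.392,34.991,53.633,82.415]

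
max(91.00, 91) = 91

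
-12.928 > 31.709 False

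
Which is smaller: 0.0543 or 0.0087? 0.0087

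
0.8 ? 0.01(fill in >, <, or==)>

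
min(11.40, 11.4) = 11.40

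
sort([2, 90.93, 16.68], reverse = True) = [90.93, 16.68, 2]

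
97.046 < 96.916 False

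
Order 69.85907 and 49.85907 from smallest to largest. 49.85907, 69.85907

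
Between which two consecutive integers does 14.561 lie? 14 and 15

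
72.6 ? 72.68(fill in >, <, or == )<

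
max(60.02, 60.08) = 60.08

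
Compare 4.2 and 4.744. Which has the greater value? 4.744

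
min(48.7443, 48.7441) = 48.7441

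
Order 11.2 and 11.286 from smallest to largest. 11.2, 11.286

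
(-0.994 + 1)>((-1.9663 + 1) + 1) False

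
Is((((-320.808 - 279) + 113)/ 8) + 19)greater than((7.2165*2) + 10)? No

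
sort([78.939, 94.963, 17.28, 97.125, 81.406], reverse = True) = [97.125, 94.963, 81.406, 78.939, 17.28]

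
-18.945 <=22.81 True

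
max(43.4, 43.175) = 43.4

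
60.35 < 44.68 False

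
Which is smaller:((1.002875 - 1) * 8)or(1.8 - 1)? ((1.002875 - 1) * 8)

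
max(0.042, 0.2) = 0.2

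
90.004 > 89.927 True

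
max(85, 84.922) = 85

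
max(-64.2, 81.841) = 81.841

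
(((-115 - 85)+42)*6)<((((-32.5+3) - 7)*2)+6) True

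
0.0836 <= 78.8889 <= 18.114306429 False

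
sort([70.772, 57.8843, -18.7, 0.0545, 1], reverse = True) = [70.772, 57.8843, 1, 0.0545, -18.7]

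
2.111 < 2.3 True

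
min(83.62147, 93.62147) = 83.62147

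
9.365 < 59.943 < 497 True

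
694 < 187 False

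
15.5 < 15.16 False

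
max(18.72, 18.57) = 18.72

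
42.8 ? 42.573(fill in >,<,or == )>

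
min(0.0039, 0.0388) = 0.0039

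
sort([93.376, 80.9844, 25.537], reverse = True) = [93.376, 80.9844, 25.537]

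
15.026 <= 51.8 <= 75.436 True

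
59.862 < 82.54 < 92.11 True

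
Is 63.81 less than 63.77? No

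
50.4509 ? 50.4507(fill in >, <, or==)>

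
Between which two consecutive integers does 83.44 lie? 83 and 84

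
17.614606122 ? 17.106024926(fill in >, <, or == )>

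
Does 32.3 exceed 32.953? No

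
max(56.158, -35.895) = 56.158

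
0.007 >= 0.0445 False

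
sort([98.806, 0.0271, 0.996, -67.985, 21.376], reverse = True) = [98.806, 21.376, 0.996, 0.0271, -67.985]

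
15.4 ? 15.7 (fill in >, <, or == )<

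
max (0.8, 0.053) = 0.8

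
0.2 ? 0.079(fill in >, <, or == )>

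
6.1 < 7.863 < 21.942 True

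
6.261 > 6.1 True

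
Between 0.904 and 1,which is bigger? 1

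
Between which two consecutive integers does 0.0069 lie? 0 and 1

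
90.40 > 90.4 False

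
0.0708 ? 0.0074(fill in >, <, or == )>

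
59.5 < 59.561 True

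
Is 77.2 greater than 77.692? No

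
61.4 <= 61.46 True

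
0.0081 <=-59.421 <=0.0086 False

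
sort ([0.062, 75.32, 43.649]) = [0.062, 43.649, 75.32]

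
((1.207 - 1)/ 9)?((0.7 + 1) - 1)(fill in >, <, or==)<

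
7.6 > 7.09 True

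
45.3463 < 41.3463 False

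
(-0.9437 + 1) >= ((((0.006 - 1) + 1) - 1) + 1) True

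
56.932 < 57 True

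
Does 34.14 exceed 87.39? No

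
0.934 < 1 True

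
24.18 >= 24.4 False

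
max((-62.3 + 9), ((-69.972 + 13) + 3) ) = -53.3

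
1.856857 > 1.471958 True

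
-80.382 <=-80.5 False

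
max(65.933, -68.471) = 65.933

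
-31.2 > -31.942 True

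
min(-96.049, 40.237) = -96.049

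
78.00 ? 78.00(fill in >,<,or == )==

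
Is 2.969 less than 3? Yes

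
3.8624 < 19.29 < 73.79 True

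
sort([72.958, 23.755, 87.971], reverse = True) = [87.971, 72.958, 23.755]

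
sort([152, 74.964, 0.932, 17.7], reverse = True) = [152, 74.964, 17.7, 0.932]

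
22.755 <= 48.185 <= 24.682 False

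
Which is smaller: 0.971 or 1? 0.971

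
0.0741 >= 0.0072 True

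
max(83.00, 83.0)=83.0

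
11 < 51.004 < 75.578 True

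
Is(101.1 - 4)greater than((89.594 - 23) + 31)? No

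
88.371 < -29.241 False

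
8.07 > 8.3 False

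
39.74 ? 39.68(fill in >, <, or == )>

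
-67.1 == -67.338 False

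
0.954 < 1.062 True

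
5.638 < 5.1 False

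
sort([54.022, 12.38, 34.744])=[12.38, 34.744, 54.022]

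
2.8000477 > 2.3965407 True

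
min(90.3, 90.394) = 90.3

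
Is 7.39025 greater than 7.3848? Yes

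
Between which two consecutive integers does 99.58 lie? 99 and 100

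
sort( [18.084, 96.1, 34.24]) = [18.084, 34.24, 96.1]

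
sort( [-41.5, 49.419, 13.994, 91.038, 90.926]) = [-41.5, 13.994, 49.419, 90.926, 91.038]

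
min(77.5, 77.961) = 77.5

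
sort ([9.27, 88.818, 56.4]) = [9.27, 56.4, 88.818]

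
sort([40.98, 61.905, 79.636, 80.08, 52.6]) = [40.98, 52.6, 61.905, 79.636, 80.08]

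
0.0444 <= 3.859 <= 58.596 True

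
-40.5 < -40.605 False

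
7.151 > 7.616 False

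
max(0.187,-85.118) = 0.187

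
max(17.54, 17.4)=17.54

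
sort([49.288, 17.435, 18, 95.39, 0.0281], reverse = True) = [95.39, 49.288, 18, 17.435, 0.0281]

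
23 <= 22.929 False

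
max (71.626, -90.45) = 71.626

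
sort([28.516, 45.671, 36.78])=[28.516, 36.78, 45.671]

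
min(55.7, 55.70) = 55.7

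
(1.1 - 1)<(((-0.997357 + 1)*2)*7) False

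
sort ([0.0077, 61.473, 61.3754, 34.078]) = [0.0077, 34.078, 61.3754, 61.473]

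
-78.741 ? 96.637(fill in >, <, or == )<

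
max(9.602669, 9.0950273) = 9.602669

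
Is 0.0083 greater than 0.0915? No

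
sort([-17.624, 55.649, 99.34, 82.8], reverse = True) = [99.34, 82.8, 55.649, -17.624]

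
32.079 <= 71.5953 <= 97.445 True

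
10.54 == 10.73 False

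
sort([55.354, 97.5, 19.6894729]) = [19.6894729, 55.354, 97.5]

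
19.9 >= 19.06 True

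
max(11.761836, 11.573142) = 11.761836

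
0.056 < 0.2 True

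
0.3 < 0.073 False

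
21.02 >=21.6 False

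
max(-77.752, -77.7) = -77.7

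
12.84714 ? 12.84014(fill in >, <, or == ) >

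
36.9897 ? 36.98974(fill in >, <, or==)<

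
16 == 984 False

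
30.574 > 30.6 False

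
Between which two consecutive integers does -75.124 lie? -76 and -75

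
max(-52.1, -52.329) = -52.1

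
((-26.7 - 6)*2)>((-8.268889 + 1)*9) True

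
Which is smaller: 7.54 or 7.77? 7.54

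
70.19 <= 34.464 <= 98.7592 False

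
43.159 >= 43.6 False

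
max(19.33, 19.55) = 19.55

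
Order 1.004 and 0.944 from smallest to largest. 0.944, 1.004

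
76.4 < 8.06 False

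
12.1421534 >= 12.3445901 False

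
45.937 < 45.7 False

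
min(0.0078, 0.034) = 0.0078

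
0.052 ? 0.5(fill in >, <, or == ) <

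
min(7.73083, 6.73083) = 6.73083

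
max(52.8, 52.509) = 52.8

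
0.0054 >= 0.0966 False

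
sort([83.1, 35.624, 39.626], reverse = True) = [83.1, 39.626, 35.624]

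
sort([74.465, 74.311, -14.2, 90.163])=[-14.2, 74.311, 74.465, 90.163]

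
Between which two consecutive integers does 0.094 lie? 0 and 1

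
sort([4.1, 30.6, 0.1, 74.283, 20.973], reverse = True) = [74.283, 30.6, 20.973, 4.1, 0.1]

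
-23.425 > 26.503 False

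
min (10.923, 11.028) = 10.923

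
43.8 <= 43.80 True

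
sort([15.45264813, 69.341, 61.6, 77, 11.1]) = [11.1, 15.45264813, 61.6, 69.341, 77]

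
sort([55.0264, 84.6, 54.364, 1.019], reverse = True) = [84.6, 55.0264, 54.364, 1.019]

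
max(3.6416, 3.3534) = 3.6416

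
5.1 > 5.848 False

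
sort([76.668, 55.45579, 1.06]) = [1.06, 55.45579, 76.668]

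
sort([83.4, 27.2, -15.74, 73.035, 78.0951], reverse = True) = [83.4, 78.0951, 73.035, 27.2, -15.74]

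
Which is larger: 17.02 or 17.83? 17.83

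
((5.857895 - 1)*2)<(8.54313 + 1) False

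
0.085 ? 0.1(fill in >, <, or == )<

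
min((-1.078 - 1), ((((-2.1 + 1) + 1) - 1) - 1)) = -2.1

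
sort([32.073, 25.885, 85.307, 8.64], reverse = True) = [85.307, 32.073, 25.885, 8.64]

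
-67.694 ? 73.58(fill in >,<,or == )<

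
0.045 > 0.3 False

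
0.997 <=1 True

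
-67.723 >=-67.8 True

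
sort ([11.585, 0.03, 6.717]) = [0.03, 6.717, 11.585]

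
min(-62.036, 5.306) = -62.036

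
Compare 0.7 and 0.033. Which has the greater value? 0.7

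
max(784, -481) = 784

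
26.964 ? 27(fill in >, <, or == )<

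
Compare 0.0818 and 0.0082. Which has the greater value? 0.0818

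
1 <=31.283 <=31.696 True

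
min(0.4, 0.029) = 0.029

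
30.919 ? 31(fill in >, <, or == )<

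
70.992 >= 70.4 True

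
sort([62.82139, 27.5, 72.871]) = [27.5, 62.82139, 72.871]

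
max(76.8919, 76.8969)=76.8969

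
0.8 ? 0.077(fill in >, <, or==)>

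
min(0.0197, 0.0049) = 0.0049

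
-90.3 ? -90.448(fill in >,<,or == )>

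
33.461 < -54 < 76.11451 False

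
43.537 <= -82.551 False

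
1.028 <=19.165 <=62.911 True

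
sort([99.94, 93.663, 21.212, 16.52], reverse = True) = [99.94, 93.663, 21.212, 16.52]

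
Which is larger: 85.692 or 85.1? 85.692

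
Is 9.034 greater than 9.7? No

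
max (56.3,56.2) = 56.3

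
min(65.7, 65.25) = 65.25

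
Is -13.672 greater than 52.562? No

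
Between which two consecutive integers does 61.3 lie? 61 and 62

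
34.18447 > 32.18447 True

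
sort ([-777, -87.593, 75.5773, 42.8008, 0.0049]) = [-777, -87.593, 0.0049, 42.8008, 75.5773]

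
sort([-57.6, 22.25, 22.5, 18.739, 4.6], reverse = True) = [22.5, 22.25, 18.739, 4.6, -57.6]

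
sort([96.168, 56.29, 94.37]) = [56.29, 94.37, 96.168]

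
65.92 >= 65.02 True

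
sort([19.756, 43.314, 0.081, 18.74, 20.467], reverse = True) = [43.314, 20.467, 19.756, 18.74, 0.081]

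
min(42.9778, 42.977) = 42.977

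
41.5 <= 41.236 False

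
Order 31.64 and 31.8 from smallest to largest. 31.64, 31.8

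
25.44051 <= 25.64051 True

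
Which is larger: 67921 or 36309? 67921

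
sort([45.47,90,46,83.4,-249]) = [-249,45.47,46,83.4,90]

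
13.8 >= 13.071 True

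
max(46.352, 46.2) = 46.352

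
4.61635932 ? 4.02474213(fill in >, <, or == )>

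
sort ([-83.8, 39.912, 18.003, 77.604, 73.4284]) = [-83.8, 18.003, 39.912, 73.4284, 77.604]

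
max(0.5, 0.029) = 0.5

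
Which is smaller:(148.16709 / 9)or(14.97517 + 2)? (148.16709 / 9)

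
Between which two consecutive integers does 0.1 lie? 0 and 1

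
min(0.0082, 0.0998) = 0.0082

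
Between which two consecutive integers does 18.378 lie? 18 and 19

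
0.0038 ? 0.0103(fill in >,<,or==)<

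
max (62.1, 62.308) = 62.308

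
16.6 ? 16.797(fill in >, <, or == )<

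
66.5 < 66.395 False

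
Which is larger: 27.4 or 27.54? 27.54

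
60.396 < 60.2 False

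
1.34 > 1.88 False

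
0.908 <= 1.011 True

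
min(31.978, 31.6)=31.6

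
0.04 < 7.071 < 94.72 True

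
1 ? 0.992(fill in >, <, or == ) >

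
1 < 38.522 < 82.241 True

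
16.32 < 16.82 True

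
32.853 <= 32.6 False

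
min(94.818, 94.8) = 94.8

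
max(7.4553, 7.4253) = 7.4553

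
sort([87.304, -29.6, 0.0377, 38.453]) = [-29.6, 0.0377, 38.453, 87.304]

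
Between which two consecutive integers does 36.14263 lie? 36 and 37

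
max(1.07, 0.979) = 1.07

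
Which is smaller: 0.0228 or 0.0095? 0.0095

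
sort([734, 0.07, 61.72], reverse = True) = [734, 61.72, 0.07]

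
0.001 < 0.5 True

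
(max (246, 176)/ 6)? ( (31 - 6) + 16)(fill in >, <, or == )==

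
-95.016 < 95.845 True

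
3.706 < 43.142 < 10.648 False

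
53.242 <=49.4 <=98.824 False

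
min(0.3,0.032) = 0.032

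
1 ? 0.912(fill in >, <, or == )>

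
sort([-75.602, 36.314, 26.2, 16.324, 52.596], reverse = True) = [52.596, 36.314, 26.2, 16.324, -75.602]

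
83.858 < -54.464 False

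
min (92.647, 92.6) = 92.6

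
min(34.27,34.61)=34.27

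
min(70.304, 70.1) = 70.1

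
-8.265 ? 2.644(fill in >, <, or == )<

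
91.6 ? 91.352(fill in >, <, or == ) >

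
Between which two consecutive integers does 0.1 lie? 0 and 1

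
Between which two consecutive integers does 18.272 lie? 18 and 19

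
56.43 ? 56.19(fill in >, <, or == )>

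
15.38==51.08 False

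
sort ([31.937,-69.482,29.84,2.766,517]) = [-69.482,2.766,29.84,31.937,517]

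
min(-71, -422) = -422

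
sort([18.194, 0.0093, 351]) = [0.0093, 18.194, 351]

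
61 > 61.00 False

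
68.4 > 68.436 False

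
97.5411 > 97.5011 True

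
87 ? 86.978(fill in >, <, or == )>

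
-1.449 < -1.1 True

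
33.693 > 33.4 True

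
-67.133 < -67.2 False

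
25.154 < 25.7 True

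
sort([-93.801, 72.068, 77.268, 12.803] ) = [-93.801, 12.803, 72.068, 77.268]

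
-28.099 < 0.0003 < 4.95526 True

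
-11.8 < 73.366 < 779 True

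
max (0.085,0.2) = 0.2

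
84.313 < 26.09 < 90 False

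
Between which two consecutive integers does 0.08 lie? 0 and 1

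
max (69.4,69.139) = 69.4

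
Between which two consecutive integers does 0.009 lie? 0 and 1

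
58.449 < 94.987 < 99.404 True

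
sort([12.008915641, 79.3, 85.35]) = [12.008915641, 79.3, 85.35]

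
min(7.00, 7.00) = 7.00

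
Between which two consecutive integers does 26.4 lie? 26 and 27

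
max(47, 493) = 493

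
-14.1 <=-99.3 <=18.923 False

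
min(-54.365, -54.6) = -54.6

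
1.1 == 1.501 False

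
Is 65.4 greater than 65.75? No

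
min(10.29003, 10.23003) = 10.23003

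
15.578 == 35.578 False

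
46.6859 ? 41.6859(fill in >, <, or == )>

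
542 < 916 True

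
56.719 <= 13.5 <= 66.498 False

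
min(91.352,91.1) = 91.1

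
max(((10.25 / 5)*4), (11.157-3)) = 8.2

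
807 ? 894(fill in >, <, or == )<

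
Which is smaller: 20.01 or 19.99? 19.99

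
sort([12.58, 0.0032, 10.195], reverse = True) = [12.58, 10.195, 0.0032]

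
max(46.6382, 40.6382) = 46.6382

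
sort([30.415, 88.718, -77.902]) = [-77.902, 30.415, 88.718]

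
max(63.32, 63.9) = 63.9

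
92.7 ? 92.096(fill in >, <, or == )>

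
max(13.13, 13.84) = 13.84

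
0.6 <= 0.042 False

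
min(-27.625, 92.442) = -27.625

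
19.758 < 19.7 False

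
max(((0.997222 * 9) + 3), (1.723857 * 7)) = 12.066999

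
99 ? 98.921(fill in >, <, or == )>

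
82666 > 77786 True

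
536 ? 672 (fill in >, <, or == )<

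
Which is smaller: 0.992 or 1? 0.992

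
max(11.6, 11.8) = 11.8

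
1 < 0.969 False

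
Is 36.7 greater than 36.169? Yes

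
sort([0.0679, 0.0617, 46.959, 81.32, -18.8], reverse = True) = [81.32, 46.959, 0.0679, 0.0617, -18.8]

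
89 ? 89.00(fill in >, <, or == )==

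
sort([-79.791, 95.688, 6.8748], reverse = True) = [95.688, 6.8748, -79.791]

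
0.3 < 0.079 False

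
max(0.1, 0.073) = 0.1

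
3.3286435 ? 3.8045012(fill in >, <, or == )<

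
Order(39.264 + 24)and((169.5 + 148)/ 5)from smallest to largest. (39.264 + 24), ((169.5 + 148)/ 5)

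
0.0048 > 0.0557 False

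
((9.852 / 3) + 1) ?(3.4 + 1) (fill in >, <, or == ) <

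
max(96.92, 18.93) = 96.92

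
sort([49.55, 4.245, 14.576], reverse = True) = [49.55, 14.576, 4.245]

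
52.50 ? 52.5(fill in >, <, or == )==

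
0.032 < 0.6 True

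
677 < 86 False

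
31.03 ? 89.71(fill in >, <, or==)<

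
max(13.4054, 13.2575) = 13.4054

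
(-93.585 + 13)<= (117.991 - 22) True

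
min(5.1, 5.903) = 5.1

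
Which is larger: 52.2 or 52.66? 52.66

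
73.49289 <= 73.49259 False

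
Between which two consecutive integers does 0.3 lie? 0 and 1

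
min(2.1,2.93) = 2.1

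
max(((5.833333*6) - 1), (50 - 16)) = 34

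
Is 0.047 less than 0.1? Yes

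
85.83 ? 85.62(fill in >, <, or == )>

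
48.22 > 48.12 True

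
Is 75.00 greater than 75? No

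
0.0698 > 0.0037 True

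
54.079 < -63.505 False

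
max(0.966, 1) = 1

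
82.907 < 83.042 True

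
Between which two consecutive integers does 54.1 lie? 54 and 55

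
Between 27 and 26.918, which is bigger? 27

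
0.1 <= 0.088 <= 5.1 False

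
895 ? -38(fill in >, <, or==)>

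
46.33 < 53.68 True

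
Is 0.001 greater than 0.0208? No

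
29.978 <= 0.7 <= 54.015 False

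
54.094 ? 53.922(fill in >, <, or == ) >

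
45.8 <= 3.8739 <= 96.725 False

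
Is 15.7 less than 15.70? No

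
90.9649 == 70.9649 False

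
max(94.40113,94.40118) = 94.40118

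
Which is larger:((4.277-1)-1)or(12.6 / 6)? ((4.277-1)-1)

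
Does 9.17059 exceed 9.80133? No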